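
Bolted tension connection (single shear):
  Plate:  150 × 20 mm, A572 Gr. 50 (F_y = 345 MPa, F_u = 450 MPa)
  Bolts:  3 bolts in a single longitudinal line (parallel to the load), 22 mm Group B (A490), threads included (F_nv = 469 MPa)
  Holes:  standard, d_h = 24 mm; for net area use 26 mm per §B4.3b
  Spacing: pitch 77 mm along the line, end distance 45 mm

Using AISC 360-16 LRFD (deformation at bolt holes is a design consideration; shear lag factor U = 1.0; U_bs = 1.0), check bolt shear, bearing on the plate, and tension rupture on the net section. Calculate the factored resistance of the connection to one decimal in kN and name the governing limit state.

Bolt shear: A_b = π(22)²/4 = 380.13 mm². φR_n = 0.75 × 469 × 380.13 × 3 × 1 = 401.1 kN.
Bearing (20 mm plate, F_u = 450 MPa): end bolts L_c = 45 − 24/2 = 33, R_n = min(1.2×33×20×450, 2.4×22×20×450) = 356.4 kN/bolt; interior L_c = 77 − 24 = 53, R_n = 475.2 kN/bolt. φR_n = 0.75 × (1×356.4 + 2×475.2) = 980.1 kN.
Tension rupture (net): A_n = (150 − 1×26)×20 = 2480 mm² (U = 1.0, A_e = A_n). φR_n = 0.75 × 450 × 2480 = 837.0 kN.
Governing: min(401.1, 980.1, 837.0) = 401.1 kN → bolt shear.

401.1 kN (bolt shear governs)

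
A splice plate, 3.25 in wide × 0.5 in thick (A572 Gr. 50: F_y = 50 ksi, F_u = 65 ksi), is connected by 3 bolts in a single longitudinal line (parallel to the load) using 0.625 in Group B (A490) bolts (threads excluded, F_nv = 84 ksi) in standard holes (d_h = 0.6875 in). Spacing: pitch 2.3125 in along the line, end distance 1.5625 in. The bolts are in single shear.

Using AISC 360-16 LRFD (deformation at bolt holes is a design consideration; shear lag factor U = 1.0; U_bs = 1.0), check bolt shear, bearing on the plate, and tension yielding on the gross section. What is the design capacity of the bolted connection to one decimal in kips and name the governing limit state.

Bolt shear: A_b = π(0.625)²/4 = 0.3068 in². φR_n = 0.75 × 84 × 0.3068 × 3 × 1 = 58.0 kips.
Bearing (0.5 in plate, F_u = 65 ksi): end bolts L_c = 1.5625 − 0.6875/2 = 1.21875, R_n = min(1.2×1.21875×0.5×65, 2.4×0.625×0.5×65) = 47.531 kips/bolt; interior L_c = 2.3125 − 0.6875 = 1.625, R_n = 48.75 kips/bolt. φR_n = 0.75 × (1×47.531 + 2×48.75) = 108.8 kips.
Tension yield (gross): A_g = 3.25×0.5 = 1.625 in². φR_n = 0.90 × 50 × 1.625 = 73.1 kips.
Governing: min(58.0, 108.8, 73.1) = 58.0 kips → bolt shear.

58.0 kips (bolt shear governs)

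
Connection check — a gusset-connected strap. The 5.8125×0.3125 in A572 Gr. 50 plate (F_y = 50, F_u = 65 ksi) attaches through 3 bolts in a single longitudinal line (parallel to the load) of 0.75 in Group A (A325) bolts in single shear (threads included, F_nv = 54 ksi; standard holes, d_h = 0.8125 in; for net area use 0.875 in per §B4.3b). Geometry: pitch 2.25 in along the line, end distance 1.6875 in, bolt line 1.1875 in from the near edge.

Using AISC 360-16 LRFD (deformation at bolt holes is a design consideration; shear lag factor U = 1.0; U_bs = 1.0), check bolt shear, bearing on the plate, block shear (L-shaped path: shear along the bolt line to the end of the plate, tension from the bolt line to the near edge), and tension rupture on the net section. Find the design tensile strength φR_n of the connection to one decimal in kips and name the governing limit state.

48.0 kips (block shear governs)

Bolt shear: A_b = π(0.75)²/4 = 0.44179 in². φR_n = 0.75 × 54 × 0.44179 × 3 × 1 = 53.7 kips.
Bearing (0.3125 in plate, F_u = 65 ksi): end bolts L_c = 1.6875 − 0.8125/2 = 1.28125, R_n = min(1.2×1.28125×0.3125×65, 2.4×0.75×0.3125×65) = 31.23 kips/bolt; interior L_c = 2.25 − 0.8125 = 1.4375, R_n = 35.039 kips/bolt. φR_n = 0.75 × (1×31.23 + 2×35.039) = 76.0 kips.
Block shear: shear path 1×[1.6875+2×2.25] = 1×6.1875 in, A_gv = 1.9336, A_nv = 1×(6.1875 − 2.5×0.875)×0.3125 = 1.25 in²; tension to near edge: (1.1875 − 0.5×0.875)×0.3125 = 0.23438 in². R_n = min(0.6×65×1.25, 0.6×50×1.9336) + 1.0×65×0.23438 = min(48.75, 58.008) + 15.235 = 63.985 kips. φR_n = 0.75 × 63.985 = 48.0 kips.
Tension rupture (net): A_n = (5.8125 − 1×0.875)×0.3125 = 1.543 in² (U = 1.0, A_e = A_n). φR_n = 0.75 × 65 × 1.543 = 75.2 kips.
Governing: min(53.7, 76.0, 48.0, 75.2) = 48.0 kips → block shear.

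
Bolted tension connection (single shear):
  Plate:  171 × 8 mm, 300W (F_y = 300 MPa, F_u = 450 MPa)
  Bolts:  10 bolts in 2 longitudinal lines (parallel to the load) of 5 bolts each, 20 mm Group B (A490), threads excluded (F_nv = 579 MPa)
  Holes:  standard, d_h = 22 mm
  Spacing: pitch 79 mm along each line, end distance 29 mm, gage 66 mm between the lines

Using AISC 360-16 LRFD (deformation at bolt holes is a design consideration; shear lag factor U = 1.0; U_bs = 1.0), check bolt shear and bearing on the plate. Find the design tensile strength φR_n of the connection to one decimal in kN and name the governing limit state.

1153.4 kN (bearing governs)

Bolt shear: A_b = π(20)²/4 = 314.16 mm². φR_n = 0.75 × 579 × 314.16 × 10 × 1 = 1364.2 kN.
Bearing (8 mm plate, F_u = 450 MPa): end bolts L_c = 29 − 22/2 = 18, R_n = min(1.2×18×8×450, 2.4×20×8×450) = 77.76 kN/bolt; interior L_c = 79 − 22 = 57, R_n = 172.8 kN/bolt. φR_n = 0.75 × (2×77.76 + 8×172.8) = 1153.4 kN.
Governing: min(1364.2, 1153.4) = 1153.4 kN → bearing.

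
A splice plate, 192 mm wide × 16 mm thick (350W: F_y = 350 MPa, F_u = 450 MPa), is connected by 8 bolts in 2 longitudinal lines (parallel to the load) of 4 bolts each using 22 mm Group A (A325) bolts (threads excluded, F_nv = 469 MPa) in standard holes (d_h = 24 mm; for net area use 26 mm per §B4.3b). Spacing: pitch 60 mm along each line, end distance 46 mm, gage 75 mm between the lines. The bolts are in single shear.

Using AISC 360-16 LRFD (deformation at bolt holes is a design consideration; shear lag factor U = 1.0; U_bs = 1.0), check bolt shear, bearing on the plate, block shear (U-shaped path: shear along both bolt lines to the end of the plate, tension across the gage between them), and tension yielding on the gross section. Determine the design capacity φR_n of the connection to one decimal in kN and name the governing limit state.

967.7 kN (gross-section yield governs)

Bolt shear: A_b = π(22)²/4 = 380.13 mm². φR_n = 0.75 × 469 × 380.13 × 8 × 1 = 1069.7 kN.
Bearing (16 mm plate, F_u = 450 MPa): end bolts L_c = 46 − 24/2 = 34, R_n = min(1.2×34×16×450, 2.4×22×16×450) = 293.76 kN/bolt; interior L_c = 60 − 24 = 36, R_n = 311.04 kN/bolt. φR_n = 0.75 × (2×293.76 + 6×311.04) = 1840.3 kN.
Block shear: shear path 2×[46+3×60] = 2×226 mm, A_gv = 7232, A_nv = 2×(226 − 3.5×26)×16 = 4320 mm²; tension across gage: (75 − 1×26)×16 = 784 mm². R_n = min(0.6×450×4320, 0.6×350×7232) + 1.0×450×784 = min(1166.4, 1518.7) + 352.8 = 1519.2 kN. φR_n = 0.75 × 1519.2 = 1139.4 kN.
Tension yield (gross): A_g = 192×16 = 3072 mm². φR_n = 0.90 × 350 × 3072 = 967.7 kN.
Governing: min(1069.7, 1840.3, 1139.4, 967.7) = 967.7 kN → gross-section yield.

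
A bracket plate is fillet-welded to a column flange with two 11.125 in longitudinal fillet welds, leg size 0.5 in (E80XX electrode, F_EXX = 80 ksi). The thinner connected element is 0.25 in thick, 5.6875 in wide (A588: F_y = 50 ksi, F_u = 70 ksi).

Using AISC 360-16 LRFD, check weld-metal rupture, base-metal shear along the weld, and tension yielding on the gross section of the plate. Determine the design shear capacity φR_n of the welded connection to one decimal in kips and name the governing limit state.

Weld metal: throat = 0.707×0.5 = 0.3535 in, L = 2×11.125 = 22.25 in. φR_n = 0.75 × 0.6 × 80 × 0.3535 × 22.25 = 283.2 kips.
Base metal shear (0.25 in plate): yield φR_n = 1.0×0.6×50×0.25×22.25 = 166.9 kips; rupture φR_n = 0.75×0.6×70×0.25×22.25 = 175.2 kips; take 166.9 kips (yield).
Tension yield (gross): A_g = 5.6875×0.25 = 1.4219 in². φR_n = 0.90 × 50 × 1.4219 = 64.0 kips.
Governing: min(283.2, 166.9, 64.0) = 64.0 kips → gross-section yield.

64.0 kips (gross-section yield governs)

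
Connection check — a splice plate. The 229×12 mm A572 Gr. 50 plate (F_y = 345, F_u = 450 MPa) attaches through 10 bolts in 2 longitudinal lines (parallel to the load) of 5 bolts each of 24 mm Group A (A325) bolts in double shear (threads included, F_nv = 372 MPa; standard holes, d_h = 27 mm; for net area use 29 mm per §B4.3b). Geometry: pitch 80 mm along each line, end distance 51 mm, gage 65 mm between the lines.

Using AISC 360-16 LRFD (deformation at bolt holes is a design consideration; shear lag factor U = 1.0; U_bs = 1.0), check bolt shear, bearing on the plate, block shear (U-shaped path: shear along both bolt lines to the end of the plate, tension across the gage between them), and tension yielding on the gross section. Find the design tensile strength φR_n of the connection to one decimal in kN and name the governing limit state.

853.3 kN (gross-section yield governs)

Bolt shear: A_b = π(24)²/4 = 452.39 mm². φR_n = 0.75 × 372 × 452.39 × 10 × 2 = 2524.3 kN.
Bearing (12 mm plate, F_u = 450 MPa): end bolts L_c = 51 − 27/2 = 37.5, R_n = min(1.2×37.5×12×450, 2.4×24×12×450) = 243 kN/bolt; interior L_c = 80 − 27 = 53, R_n = 311.04 kN/bolt. φR_n = 0.75 × (2×243 + 8×311.04) = 2230.7 kN.
Block shear: shear path 2×[51+4×80] = 2×371 mm, A_gv = 8904, A_nv = 2×(371 − 4.5×29)×12 = 5772 mm²; tension across gage: (65 − 1×29)×12 = 432 mm². R_n = min(0.6×450×5772, 0.6×345×8904) + 1.0×450×432 = min(1558.4, 1843.1) + 194.4 = 1752.8 kN. φR_n = 0.75 × 1752.8 = 1314.6 kN.
Tension yield (gross): A_g = 229×12 = 2748 mm². φR_n = 0.90 × 345 × 2748 = 853.3 kN.
Governing: min(2524.3, 2230.7, 1314.6, 853.3) = 853.3 kN → gross-section yield.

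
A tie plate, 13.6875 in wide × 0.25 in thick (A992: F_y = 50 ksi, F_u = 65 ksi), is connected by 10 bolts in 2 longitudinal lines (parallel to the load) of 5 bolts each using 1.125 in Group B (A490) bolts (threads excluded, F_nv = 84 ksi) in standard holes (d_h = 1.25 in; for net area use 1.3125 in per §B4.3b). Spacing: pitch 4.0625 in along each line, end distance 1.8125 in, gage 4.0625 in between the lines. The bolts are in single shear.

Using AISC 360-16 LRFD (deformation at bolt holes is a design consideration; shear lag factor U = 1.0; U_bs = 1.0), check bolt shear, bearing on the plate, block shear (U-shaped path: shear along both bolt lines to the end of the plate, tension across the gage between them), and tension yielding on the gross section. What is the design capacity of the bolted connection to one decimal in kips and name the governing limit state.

Bolt shear: A_b = π(1.125)²/4 = 0.99402 in². φR_n = 0.75 × 84 × 0.99402 × 10 × 1 = 626.2 kips.
Bearing (0.25 in plate, F_u = 65 ksi): end bolts L_c = 1.8125 − 1.25/2 = 1.1875, R_n = min(1.2×1.1875×0.25×65, 2.4×1.125×0.25×65) = 23.156 kips/bolt; interior L_c = 4.0625 − 1.25 = 2.8125, R_n = 43.875 kips/bolt. φR_n = 0.75 × (2×23.156 + 8×43.875) = 298.0 kips.
Block shear: shear path 2×[1.8125+4×4.0625] = 2×18.0625 in, A_gv = 9.0313, A_nv = 2×(18.0625 − 4.5×1.3125)×0.25 = 6.0781 in²; tension across gage: (4.0625 − 1×1.3125)×0.25 = 0.6875 in². R_n = min(0.6×65×6.0781, 0.6×50×9.0313) + 1.0×65×0.6875 = min(237.05, 270.94) + 44.688 = 281.74 kips. φR_n = 0.75 × 281.74 = 211.3 kips.
Tension yield (gross): A_g = 13.6875×0.25 = 3.4219 in². φR_n = 0.90 × 50 × 3.4219 = 154.0 kips.
Governing: min(626.2, 298.0, 211.3, 154.0) = 154.0 kips → gross-section yield.

154.0 kips (gross-section yield governs)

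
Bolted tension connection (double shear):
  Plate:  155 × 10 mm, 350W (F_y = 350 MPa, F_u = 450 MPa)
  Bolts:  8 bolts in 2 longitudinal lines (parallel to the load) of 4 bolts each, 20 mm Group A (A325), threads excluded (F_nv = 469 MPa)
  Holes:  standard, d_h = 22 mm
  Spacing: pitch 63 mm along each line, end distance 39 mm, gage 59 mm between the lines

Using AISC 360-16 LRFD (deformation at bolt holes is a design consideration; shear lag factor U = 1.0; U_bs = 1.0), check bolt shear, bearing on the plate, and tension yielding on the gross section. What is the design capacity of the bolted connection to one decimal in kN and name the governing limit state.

Bolt shear: A_b = π(20)²/4 = 314.16 mm². φR_n = 0.75 × 469 × 314.16 × 8 × 2 = 1768.1 kN.
Bearing (10 mm plate, F_u = 450 MPa): end bolts L_c = 39 − 22/2 = 28, R_n = min(1.2×28×10×450, 2.4×20×10×450) = 151.2 kN/bolt; interior L_c = 63 − 22 = 41, R_n = 216 kN/bolt. φR_n = 0.75 × (2×151.2 + 6×216) = 1198.8 kN.
Tension yield (gross): A_g = 155×10 = 1550 mm². φR_n = 0.90 × 350 × 1550 = 488.3 kN.
Governing: min(1768.1, 1198.8, 488.3) = 488.3 kN → gross-section yield.

488.3 kN (gross-section yield governs)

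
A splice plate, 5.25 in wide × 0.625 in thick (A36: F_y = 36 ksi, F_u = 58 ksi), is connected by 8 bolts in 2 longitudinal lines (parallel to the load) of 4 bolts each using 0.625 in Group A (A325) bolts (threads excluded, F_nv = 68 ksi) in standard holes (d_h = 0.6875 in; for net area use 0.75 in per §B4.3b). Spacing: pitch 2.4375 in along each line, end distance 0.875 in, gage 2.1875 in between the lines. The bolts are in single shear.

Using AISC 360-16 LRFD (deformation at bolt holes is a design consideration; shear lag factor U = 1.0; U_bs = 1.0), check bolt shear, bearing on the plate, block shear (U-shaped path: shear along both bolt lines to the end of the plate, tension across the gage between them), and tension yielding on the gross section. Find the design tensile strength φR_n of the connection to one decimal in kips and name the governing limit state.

Bolt shear: A_b = π(0.625)²/4 = 0.3068 in². φR_n = 0.75 × 68 × 0.3068 × 8 × 1 = 125.2 kips.
Bearing (0.625 in plate, F_u = 58 ksi): end bolts L_c = 0.875 − 0.6875/2 = 0.53125, R_n = min(1.2×0.53125×0.625×58, 2.4×0.625×0.625×58) = 23.109 kips/bolt; interior L_c = 2.4375 − 0.6875 = 1.75, R_n = 54.375 kips/bolt. φR_n = 0.75 × (2×23.109 + 6×54.375) = 279.4 kips.
Block shear: shear path 2×[0.875+3×2.4375] = 2×8.1875 in, A_gv = 10.234, A_nv = 2×(8.1875 − 3.5×0.75)×0.625 = 6.9531 in²; tension across gage: (2.1875 − 1×0.75)×0.625 = 0.89844 in². R_n = min(0.6×58×6.9531, 0.6×36×10.234) + 1.0×58×0.89844 = min(241.97, 221.05) + 52.11 = 273.16 kips. φR_n = 0.75 × 273.16 = 204.9 kips.
Tension yield (gross): A_g = 5.25×0.625 = 3.2813 in². φR_n = 0.90 × 36 × 3.2813 = 106.3 kips.
Governing: min(125.2, 279.4, 204.9, 106.3) = 106.3 kips → gross-section yield.

106.3 kips (gross-section yield governs)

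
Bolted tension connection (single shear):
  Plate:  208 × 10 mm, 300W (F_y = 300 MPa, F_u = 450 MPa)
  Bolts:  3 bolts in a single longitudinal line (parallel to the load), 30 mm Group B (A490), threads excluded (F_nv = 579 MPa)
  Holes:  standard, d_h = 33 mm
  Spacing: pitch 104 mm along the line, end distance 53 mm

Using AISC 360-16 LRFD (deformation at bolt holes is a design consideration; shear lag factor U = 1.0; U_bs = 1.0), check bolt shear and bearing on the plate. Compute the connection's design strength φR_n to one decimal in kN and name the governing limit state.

Bolt shear: A_b = π(30)²/4 = 706.86 mm². φR_n = 0.75 × 579 × 706.86 × 3 × 1 = 920.9 kN.
Bearing (10 mm plate, F_u = 450 MPa): end bolts L_c = 53 − 33/2 = 36.5, R_n = min(1.2×36.5×10×450, 2.4×30×10×450) = 197.1 kN/bolt; interior L_c = 104 − 33 = 71, R_n = 324 kN/bolt. φR_n = 0.75 × (1×197.1 + 2×324) = 633.8 kN.
Governing: min(920.9, 633.8) = 633.8 kN → bearing.

633.8 kN (bearing governs)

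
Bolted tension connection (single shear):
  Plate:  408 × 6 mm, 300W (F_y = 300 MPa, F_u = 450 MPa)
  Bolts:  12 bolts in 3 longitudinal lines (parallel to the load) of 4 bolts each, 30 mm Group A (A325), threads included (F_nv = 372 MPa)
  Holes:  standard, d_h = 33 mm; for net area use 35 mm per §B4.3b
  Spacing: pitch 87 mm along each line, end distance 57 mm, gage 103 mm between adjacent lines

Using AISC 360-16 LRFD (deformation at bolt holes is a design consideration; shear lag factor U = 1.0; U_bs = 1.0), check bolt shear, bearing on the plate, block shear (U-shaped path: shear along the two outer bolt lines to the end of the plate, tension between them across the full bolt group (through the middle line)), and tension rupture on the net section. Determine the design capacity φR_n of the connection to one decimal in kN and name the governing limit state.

613.6 kN (net-section rupture governs)

Bolt shear: A_b = π(30)²/4 = 706.86 mm². φR_n = 0.75 × 372 × 706.86 × 12 × 1 = 2366.6 kN.
Bearing (6 mm plate, F_u = 450 MPa): end bolts L_c = 57 − 33/2 = 40.5, R_n = min(1.2×40.5×6×450, 2.4×30×6×450) = 131.22 kN/bolt; interior L_c = 87 − 33 = 54, R_n = 174.96 kN/bolt. φR_n = 0.75 × (3×131.22 + 9×174.96) = 1476.2 kN.
Block shear: shear path 2×[57+3×87] = 2×318 mm, A_gv = 3816, A_nv = 2×(318 − 3.5×35)×6 = 2346 mm²; tension across gage: (206 − 2×35)×6 = 816 mm². R_n = min(0.6×450×2346, 0.6×300×3816) + 1.0×450×816 = min(633.42, 686.88) + 367.2 = 1000.6 kN. φR_n = 0.75 × 1000.6 = 750.5 kN.
Tension rupture (net): A_n = (408 − 3×35)×6 = 1818 mm² (U = 1.0, A_e = A_n). φR_n = 0.75 × 450 × 1818 = 613.6 kN.
Governing: min(2366.6, 1476.2, 750.5, 613.6) = 613.6 kN → net-section rupture.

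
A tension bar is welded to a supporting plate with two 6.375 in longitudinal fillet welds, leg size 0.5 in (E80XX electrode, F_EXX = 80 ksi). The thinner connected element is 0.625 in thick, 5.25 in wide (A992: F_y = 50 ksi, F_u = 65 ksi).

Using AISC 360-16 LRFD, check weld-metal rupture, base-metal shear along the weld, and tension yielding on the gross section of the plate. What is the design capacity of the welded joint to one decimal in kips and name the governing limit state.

147.7 kips (gross-section yield governs)

Weld metal: throat = 0.707×0.5 = 0.3535 in, L = 2×6.375 = 12.75 in. φR_n = 0.75 × 0.6 × 80 × 0.3535 × 12.75 = 162.3 kips.
Base metal shear (0.625 in plate): yield φR_n = 1.0×0.6×50×0.625×12.75 = 239.1 kips; rupture φR_n = 0.75×0.6×65×0.625×12.75 = 233.1 kips; take 233.1 kips (rupture).
Tension yield (gross): A_g = 5.25×0.625 = 3.2813 in². φR_n = 0.90 × 50 × 3.2813 = 147.7 kips.
Governing: min(162.3, 233.1, 147.7) = 147.7 kips → gross-section yield.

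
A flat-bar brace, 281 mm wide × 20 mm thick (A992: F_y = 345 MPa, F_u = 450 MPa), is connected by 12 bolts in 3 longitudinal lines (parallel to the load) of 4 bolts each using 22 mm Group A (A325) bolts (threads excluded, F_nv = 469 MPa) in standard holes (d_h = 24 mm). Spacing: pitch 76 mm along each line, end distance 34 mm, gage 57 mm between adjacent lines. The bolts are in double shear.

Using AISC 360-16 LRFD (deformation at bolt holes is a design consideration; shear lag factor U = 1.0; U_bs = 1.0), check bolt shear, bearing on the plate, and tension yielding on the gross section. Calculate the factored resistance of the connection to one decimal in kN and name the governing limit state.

1745.0 kN (gross-section yield governs)

Bolt shear: A_b = π(22)²/4 = 380.13 mm². φR_n = 0.75 × 469 × 380.13 × 12 × 2 = 3209.1 kN.
Bearing (20 mm plate, F_u = 450 MPa): end bolts L_c = 34 − 24/2 = 22, R_n = min(1.2×22×20×450, 2.4×22×20×450) = 237.6 kN/bolt; interior L_c = 76 − 24 = 52, R_n = 475.2 kN/bolt. φR_n = 0.75 × (3×237.6 + 9×475.2) = 3742.2 kN.
Tension yield (gross): A_g = 281×20 = 5620 mm². φR_n = 0.90 × 345 × 5620 = 1745.0 kN.
Governing: min(3209.1, 3742.2, 1745.0) = 1745.0 kN → gross-section yield.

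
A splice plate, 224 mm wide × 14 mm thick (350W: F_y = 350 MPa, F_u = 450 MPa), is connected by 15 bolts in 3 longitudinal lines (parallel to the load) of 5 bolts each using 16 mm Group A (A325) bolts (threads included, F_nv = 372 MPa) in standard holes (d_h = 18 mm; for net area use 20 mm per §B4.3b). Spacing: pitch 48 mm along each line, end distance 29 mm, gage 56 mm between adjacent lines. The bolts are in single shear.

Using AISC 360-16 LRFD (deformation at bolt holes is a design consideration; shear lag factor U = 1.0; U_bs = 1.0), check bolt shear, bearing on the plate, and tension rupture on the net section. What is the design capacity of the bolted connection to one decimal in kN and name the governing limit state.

Bolt shear: A_b = π(16)²/4 = 201.06 mm². φR_n = 0.75 × 372 × 201.06 × 15 × 1 = 841.4 kN.
Bearing (14 mm plate, F_u = 450 MPa): end bolts L_c = 29 − 18/2 = 20, R_n = min(1.2×20×14×450, 2.4×16×14×450) = 151.2 kN/bolt; interior L_c = 48 − 18 = 30, R_n = 226.8 kN/bolt. φR_n = 0.75 × (3×151.2 + 12×226.8) = 2381.4 kN.
Tension rupture (net): A_n = (224 − 3×20)×14 = 2296 mm² (U = 1.0, A_e = A_n). φR_n = 0.75 × 450 × 2296 = 774.9 kN.
Governing: min(841.4, 2381.4, 774.9) = 774.9 kN → net-section rupture.

774.9 kN (net-section rupture governs)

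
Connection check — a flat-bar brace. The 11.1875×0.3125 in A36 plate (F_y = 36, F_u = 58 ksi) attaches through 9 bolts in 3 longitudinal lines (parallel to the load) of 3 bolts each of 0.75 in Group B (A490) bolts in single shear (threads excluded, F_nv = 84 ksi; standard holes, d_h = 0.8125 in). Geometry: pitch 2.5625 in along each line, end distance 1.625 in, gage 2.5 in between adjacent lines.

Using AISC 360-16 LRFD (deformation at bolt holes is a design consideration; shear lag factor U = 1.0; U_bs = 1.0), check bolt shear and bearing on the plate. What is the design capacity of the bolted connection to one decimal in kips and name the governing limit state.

Bolt shear: A_b = π(0.75)²/4 = 0.44179 in². φR_n = 0.75 × 84 × 0.44179 × 9 × 1 = 250.5 kips.
Bearing (0.3125 in plate, F_u = 58 ksi): end bolts L_c = 1.625 − 0.8125/2 = 1.21875, R_n = min(1.2×1.21875×0.3125×58, 2.4×0.75×0.3125×58) = 26.508 kips/bolt; interior L_c = 2.5625 − 0.8125 = 1.75, R_n = 32.625 kips/bolt. φR_n = 0.75 × (3×26.508 + 6×32.625) = 206.5 kips.
Governing: min(250.5, 206.5) = 206.5 kips → bearing.

206.5 kips (bearing governs)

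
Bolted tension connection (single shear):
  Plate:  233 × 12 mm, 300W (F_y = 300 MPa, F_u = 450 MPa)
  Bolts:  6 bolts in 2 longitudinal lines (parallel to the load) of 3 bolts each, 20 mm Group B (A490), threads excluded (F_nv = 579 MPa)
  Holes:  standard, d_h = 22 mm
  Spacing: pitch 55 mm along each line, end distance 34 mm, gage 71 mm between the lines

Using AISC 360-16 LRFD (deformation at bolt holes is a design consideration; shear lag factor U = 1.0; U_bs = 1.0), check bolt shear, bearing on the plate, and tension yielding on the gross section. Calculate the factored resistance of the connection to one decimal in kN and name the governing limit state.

754.9 kN (gross-section yield governs)

Bolt shear: A_b = π(20)²/4 = 314.16 mm². φR_n = 0.75 × 579 × 314.16 × 6 × 1 = 818.5 kN.
Bearing (12 mm plate, F_u = 450 MPa): end bolts L_c = 34 − 22/2 = 23, R_n = min(1.2×23×12×450, 2.4×20×12×450) = 149.04 kN/bolt; interior L_c = 55 − 22 = 33, R_n = 213.84 kN/bolt. φR_n = 0.75 × (2×149.04 + 4×213.84) = 865.1 kN.
Tension yield (gross): A_g = 233×12 = 2796 mm². φR_n = 0.90 × 300 × 2796 = 754.9 kN.
Governing: min(818.5, 865.1, 754.9) = 754.9 kN → gross-section yield.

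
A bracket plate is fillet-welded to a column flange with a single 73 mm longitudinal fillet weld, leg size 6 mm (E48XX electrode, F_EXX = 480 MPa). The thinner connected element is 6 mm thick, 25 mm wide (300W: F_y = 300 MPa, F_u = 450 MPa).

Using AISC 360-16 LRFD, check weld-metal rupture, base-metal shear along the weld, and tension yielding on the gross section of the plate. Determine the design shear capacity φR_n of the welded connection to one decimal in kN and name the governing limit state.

Weld metal: throat = 0.707×6 = 4.242 mm, L = 73 mm. φR_n = 0.75 × 0.6 × 480 × 4.242 × 73 = 66.9 kN.
Base metal shear (6 mm plate): yield φR_n = 1.0×0.6×300×6×73 = 78.8 kN; rupture φR_n = 0.75×0.6×450×6×73 = 88.7 kN; take 78.8 kN (yield).
Tension yield (gross): A_g = 25×6 = 150 mm². φR_n = 0.90 × 300 × 150 = 40.5 kN.
Governing: min(66.9, 78.8, 40.5) = 40.5 kN → gross-section yield.

40.5 kN (gross-section yield governs)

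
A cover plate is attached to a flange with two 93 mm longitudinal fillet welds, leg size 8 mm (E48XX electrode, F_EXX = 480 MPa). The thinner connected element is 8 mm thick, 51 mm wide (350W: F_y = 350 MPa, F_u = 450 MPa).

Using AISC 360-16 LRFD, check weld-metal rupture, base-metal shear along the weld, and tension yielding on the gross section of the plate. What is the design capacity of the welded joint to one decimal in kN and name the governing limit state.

128.5 kN (gross-section yield governs)

Weld metal: throat = 0.707×8 = 5.656 mm, L = 2×93 = 186 mm. φR_n = 0.75 × 0.6 × 480 × 5.656 × 186 = 227.2 kN.
Base metal shear (8 mm plate): yield φR_n = 1.0×0.6×350×8×186 = 312.5 kN; rupture φR_n = 0.75×0.6×450×8×186 = 301.3 kN; take 301.3 kN (rupture).
Tension yield (gross): A_g = 51×8 = 408 mm². φR_n = 0.90 × 350 × 408 = 128.5 kN.
Governing: min(227.2, 301.3, 128.5) = 128.5 kN → gross-section yield.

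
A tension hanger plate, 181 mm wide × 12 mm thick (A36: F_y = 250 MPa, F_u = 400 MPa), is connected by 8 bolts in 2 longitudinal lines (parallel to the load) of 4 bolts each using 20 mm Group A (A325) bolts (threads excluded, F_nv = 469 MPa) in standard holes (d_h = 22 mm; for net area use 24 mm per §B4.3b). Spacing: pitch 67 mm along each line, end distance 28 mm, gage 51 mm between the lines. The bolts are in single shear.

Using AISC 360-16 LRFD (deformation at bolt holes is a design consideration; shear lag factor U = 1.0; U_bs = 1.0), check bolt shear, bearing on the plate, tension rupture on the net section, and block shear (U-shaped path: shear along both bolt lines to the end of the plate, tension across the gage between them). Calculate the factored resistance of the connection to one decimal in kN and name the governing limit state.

478.8 kN (net-section rupture governs)

Bolt shear: A_b = π(20)²/4 = 314.16 mm². φR_n = 0.75 × 469 × 314.16 × 8 × 1 = 884.0 kN.
Bearing (12 mm plate, F_u = 400 MPa): end bolts L_c = 28 − 22/2 = 17, R_n = min(1.2×17×12×400, 2.4×20×12×400) = 97.92 kN/bolt; interior L_c = 67 − 22 = 45, R_n = 230.4 kN/bolt. φR_n = 0.75 × (2×97.92 + 6×230.4) = 1183.7 kN.
Tension rupture (net): A_n = (181 − 2×24)×12 = 1596 mm² (U = 1.0, A_e = A_n). φR_n = 0.75 × 400 × 1596 = 478.8 kN.
Block shear: shear path 2×[28+3×67] = 2×229 mm, A_gv = 5496, A_nv = 2×(229 − 3.5×24)×12 = 3480 mm²; tension across gage: (51 − 1×24)×12 = 324 mm². R_n = min(0.6×400×3480, 0.6×250×5496) + 1.0×400×324 = min(835.2, 824.4) + 129.6 = 954 kN. φR_n = 0.75 × 954 = 715.5 kN.
Governing: min(884.0, 1183.7, 478.8, 715.5) = 478.8 kN → net-section rupture.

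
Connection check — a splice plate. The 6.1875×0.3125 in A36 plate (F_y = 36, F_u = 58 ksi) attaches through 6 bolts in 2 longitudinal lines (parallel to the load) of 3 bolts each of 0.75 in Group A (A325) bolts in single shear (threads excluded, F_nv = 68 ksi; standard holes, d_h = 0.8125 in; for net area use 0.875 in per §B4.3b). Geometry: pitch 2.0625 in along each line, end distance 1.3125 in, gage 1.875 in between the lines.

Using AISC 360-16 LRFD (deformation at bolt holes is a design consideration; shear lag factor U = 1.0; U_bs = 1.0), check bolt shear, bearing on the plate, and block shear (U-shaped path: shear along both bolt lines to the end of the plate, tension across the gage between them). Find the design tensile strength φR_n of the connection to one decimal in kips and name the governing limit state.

Bolt shear: A_b = π(0.75)²/4 = 0.44179 in². φR_n = 0.75 × 68 × 0.44179 × 6 × 1 = 135.2 kips.
Bearing (0.3125 in plate, F_u = 58 ksi): end bolts L_c = 1.3125 − 0.8125/2 = 0.90625, R_n = min(1.2×0.90625×0.3125×58, 2.4×0.75×0.3125×58) = 19.711 kips/bolt; interior L_c = 2.0625 − 0.8125 = 1.25, R_n = 27.188 kips/bolt. φR_n = 0.75 × (2×19.711 + 4×27.188) = 111.1 kips.
Block shear: shear path 2×[1.3125+2×2.0625] = 2×5.4375 in, A_gv = 3.3984, A_nv = 2×(5.4375 − 2.5×0.875)×0.3125 = 2.0313 in²; tension across gage: (1.875 − 1×0.875)×0.3125 = 0.3125 in². R_n = min(0.6×58×2.0313, 0.6×36×3.3984) + 1.0×58×0.3125 = min(70.689, 73.405) + 18.125 = 88.814 kips. φR_n = 0.75 × 88.814 = 66.6 kips.
Governing: min(135.2, 111.1, 66.6) = 66.6 kips → block shear.

66.6 kips (block shear governs)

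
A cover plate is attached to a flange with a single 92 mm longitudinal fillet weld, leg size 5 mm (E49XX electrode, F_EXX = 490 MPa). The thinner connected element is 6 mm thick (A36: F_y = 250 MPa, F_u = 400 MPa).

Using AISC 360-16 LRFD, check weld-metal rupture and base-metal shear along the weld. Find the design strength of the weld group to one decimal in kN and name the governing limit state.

Weld metal: throat = 0.707×5 = 3.535 mm, L = 92 mm. φR_n = 0.75 × 0.6 × 490 × 3.535 × 92 = 71.7 kN.
Base metal shear (6 mm plate): yield φR_n = 1.0×0.6×250×6×92 = 82.8 kN; rupture φR_n = 0.75×0.6×400×6×92 = 99.4 kN; take 82.8 kN (yield).
Governing: min(71.7, 82.8) = 71.7 kN → weld metal.

71.7 kN (weld metal governs)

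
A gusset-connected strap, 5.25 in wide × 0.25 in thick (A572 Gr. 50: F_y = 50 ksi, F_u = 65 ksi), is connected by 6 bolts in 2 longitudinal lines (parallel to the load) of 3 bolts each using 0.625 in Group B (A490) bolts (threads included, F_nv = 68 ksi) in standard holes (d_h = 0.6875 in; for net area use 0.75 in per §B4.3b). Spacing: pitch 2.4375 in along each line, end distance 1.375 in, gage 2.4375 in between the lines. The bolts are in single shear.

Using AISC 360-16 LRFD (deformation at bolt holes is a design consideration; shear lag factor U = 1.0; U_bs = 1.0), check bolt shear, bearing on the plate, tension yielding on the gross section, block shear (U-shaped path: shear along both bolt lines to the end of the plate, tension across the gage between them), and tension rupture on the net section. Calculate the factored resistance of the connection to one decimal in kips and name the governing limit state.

Bolt shear: A_b = π(0.625)²/4 = 0.3068 in². φR_n = 0.75 × 68 × 0.3068 × 6 × 1 = 93.9 kips.
Bearing (0.25 in plate, F_u = 65 ksi): end bolts L_c = 1.375 − 0.6875/2 = 1.03125, R_n = min(1.2×1.03125×0.25×65, 2.4×0.625×0.25×65) = 20.109 kips/bolt; interior L_c = 2.4375 − 0.6875 = 1.75, R_n = 24.375 kips/bolt. φR_n = 0.75 × (2×20.109 + 4×24.375) = 103.3 kips.
Tension yield (gross): A_g = 5.25×0.25 = 1.3125 in². φR_n = 0.90 × 50 × 1.3125 = 59.1 kips.
Block shear: shear path 2×[1.375+2×2.4375] = 2×6.25 in, A_gv = 3.125, A_nv = 2×(6.25 − 2.5×0.75)×0.25 = 2.1875 in²; tension across gage: (2.4375 − 1×0.75)×0.25 = 0.42188 in². R_n = min(0.6×65×2.1875, 0.6×50×3.125) + 1.0×65×0.42188 = min(85.313, 93.75) + 27.422 = 112.74 kips. φR_n = 0.75 × 112.74 = 84.6 kips.
Tension rupture (net): A_n = (5.25 − 2×0.75)×0.25 = 0.9375 in² (U = 1.0, A_e = A_n). φR_n = 0.75 × 65 × 0.9375 = 45.7 kips.
Governing: min(93.9, 103.3, 59.1, 84.6, 45.7) = 45.7 kips → net-section rupture.

45.7 kips (net-section rupture governs)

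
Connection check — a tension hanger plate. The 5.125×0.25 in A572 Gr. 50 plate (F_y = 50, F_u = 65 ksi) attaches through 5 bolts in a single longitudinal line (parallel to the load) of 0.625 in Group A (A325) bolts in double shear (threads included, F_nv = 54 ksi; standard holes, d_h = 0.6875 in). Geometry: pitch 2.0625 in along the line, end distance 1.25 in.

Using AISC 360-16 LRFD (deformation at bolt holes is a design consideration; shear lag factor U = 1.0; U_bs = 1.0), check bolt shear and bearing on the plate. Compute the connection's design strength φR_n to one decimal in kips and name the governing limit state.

Bolt shear: A_b = π(0.625)²/4 = 0.3068 in². φR_n = 0.75 × 54 × 0.3068 × 5 × 2 = 124.3 kips.
Bearing (0.25 in plate, F_u = 65 ksi): end bolts L_c = 1.25 − 0.6875/2 = 0.90625, R_n = min(1.2×0.90625×0.25×65, 2.4×0.625×0.25×65) = 17.672 kips/bolt; interior L_c = 2.0625 − 0.6875 = 1.375, R_n = 24.375 kips/bolt. φR_n = 0.75 × (1×17.672 + 4×24.375) = 86.4 kips.
Governing: min(124.3, 86.4) = 86.4 kips → bearing.

86.4 kips (bearing governs)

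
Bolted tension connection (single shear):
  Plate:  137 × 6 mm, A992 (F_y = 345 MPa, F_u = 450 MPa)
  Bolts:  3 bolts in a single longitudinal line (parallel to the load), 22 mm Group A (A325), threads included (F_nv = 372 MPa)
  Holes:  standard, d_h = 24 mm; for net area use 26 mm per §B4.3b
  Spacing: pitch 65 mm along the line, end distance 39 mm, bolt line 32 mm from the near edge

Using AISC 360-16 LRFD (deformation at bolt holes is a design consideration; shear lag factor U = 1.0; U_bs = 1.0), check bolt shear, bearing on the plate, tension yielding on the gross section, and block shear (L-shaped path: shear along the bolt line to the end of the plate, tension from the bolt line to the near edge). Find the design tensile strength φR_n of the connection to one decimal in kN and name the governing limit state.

164.8 kN (block shear governs)

Bolt shear: A_b = π(22)²/4 = 380.13 mm². φR_n = 0.75 × 372 × 380.13 × 3 × 1 = 318.2 kN.
Bearing (6 mm plate, F_u = 450 MPa): end bolts L_c = 39 − 24/2 = 27, R_n = min(1.2×27×6×450, 2.4×22×6×450) = 87.48 kN/bolt; interior L_c = 65 − 24 = 41, R_n = 132.84 kN/bolt. φR_n = 0.75 × (1×87.48 + 2×132.84) = 264.9 kN.
Tension yield (gross): A_g = 137×6 = 822 mm². φR_n = 0.90 × 345 × 822 = 255.2 kN.
Block shear: shear path 1×[39+2×65] = 1×169 mm, A_gv = 1014, A_nv = 1×(169 − 2.5×26)×6 = 624 mm²; tension to near edge: (32 − 0.5×26)×6 = 114 mm². R_n = min(0.6×450×624, 0.6×345×1014) + 1.0×450×114 = min(168.48, 209.9) + 51.3 = 219.78 kN. φR_n = 0.75 × 219.78 = 164.8 kN.
Governing: min(318.2, 264.9, 255.2, 164.8) = 164.8 kN → block shear.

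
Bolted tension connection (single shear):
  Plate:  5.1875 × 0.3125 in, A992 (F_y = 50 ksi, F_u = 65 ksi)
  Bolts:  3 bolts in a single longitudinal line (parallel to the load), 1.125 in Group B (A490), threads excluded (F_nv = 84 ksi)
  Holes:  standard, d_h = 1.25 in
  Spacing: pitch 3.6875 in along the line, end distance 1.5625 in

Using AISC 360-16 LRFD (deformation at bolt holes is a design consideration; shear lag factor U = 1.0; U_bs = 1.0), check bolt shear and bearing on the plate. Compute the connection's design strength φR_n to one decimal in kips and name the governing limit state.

Bolt shear: A_b = π(1.125)²/4 = 0.99402 in². φR_n = 0.75 × 84 × 0.99402 × 3 × 1 = 187.9 kips.
Bearing (0.3125 in plate, F_u = 65 ksi): end bolts L_c = 1.5625 − 1.25/2 = 0.9375, R_n = min(1.2×0.9375×0.3125×65, 2.4×1.125×0.3125×65) = 22.852 kips/bolt; interior L_c = 3.6875 − 1.25 = 2.4375, R_n = 54.844 kips/bolt. φR_n = 0.75 × (1×22.852 + 2×54.844) = 99.4 kips.
Governing: min(187.9, 99.4) = 99.4 kips → bearing.

99.4 kips (bearing governs)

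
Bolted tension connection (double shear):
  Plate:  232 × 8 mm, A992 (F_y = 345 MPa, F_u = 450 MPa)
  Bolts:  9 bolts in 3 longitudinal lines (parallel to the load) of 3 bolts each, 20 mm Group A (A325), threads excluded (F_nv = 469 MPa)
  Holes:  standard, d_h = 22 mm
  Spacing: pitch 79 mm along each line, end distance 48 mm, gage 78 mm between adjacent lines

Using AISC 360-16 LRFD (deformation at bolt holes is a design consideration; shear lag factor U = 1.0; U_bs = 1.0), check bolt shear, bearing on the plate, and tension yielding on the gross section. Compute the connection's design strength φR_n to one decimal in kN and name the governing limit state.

Bolt shear: A_b = π(20)²/4 = 314.16 mm². φR_n = 0.75 × 469 × 314.16 × 9 × 2 = 1989.1 kN.
Bearing (8 mm plate, F_u = 450 MPa): end bolts L_c = 48 − 22/2 = 37, R_n = min(1.2×37×8×450, 2.4×20×8×450) = 159.84 kN/bolt; interior L_c = 79 − 22 = 57, R_n = 172.8 kN/bolt. φR_n = 0.75 × (3×159.84 + 6×172.8) = 1137.2 kN.
Tension yield (gross): A_g = 232×8 = 1856 mm². φR_n = 0.90 × 345 × 1856 = 576.3 kN.
Governing: min(1989.1, 1137.2, 576.3) = 576.3 kN → gross-section yield.

576.3 kN (gross-section yield governs)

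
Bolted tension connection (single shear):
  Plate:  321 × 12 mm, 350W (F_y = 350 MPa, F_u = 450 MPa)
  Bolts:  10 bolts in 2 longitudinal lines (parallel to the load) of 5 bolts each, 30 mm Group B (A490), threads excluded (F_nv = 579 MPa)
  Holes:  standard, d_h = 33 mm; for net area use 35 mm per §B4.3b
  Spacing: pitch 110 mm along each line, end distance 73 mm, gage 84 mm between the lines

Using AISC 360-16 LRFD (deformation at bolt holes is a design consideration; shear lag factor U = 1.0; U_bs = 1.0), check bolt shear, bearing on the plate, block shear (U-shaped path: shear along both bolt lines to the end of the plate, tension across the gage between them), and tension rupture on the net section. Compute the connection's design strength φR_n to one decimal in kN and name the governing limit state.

1016.6 kN (net-section rupture governs)

Bolt shear: A_b = π(30)²/4 = 706.86 mm². φR_n = 0.75 × 579 × 706.86 × 10 × 1 = 3069.5 kN.
Bearing (12 mm plate, F_u = 450 MPa): end bolts L_c = 73 − 33/2 = 56.5, R_n = min(1.2×56.5×12×450, 2.4×30×12×450) = 366.12 kN/bolt; interior L_c = 110 − 33 = 77, R_n = 388.8 kN/bolt. φR_n = 0.75 × (2×366.12 + 8×388.8) = 2882.0 kN.
Block shear: shear path 2×[73+4×110] = 2×513 mm, A_gv = 12312, A_nv = 2×(513 − 4.5×35)×12 = 8532 mm²; tension across gage: (84 − 1×35)×12 = 588 mm². R_n = min(0.6×450×8532, 0.6×350×12312) + 1.0×450×588 = min(2303.6, 2585.5) + 264.6 = 2568.2 kN. φR_n = 0.75 × 2568.2 = 1926.2 kN.
Tension rupture (net): A_n = (321 − 2×35)×12 = 3012 mm² (U = 1.0, A_e = A_n). φR_n = 0.75 × 450 × 3012 = 1016.6 kN.
Governing: min(3069.5, 2882.0, 1926.2, 1016.6) = 1016.6 kN → net-section rupture.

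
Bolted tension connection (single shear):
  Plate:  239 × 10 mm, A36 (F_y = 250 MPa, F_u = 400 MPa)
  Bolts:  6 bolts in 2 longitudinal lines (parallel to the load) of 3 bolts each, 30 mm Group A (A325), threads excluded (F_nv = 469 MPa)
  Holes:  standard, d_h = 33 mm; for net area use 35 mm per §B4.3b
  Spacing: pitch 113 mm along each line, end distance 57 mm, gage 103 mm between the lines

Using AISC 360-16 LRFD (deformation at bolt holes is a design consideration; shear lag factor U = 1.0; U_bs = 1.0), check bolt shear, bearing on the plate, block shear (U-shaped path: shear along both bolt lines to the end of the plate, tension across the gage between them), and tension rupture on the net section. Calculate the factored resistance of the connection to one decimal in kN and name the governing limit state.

Bolt shear: A_b = π(30)²/4 = 706.86 mm². φR_n = 0.75 × 469 × 706.86 × 6 × 1 = 1491.8 kN.
Bearing (10 mm plate, F_u = 400 MPa): end bolts L_c = 57 − 33/2 = 40.5, R_n = min(1.2×40.5×10×400, 2.4×30×10×400) = 194.4 kN/bolt; interior L_c = 113 − 33 = 80, R_n = 288 kN/bolt. φR_n = 0.75 × (2×194.4 + 4×288) = 1155.6 kN.
Block shear: shear path 2×[57+2×113] = 2×283 mm, A_gv = 5660, A_nv = 2×(283 − 2.5×35)×10 = 3910 mm²; tension across gage: (103 − 1×35)×10 = 680 mm². R_n = min(0.6×400×3910, 0.6×250×5660) + 1.0×400×680 = min(938.4, 849) + 272 = 1121 kN. φR_n = 0.75 × 1121 = 840.8 kN.
Tension rupture (net): A_n = (239 − 2×35)×10 = 1690 mm² (U = 1.0, A_e = A_n). φR_n = 0.75 × 400 × 1690 = 507.0 kN.
Governing: min(1491.8, 1155.6, 840.8, 507.0) = 507.0 kN → net-section rupture.

507.0 kN (net-section rupture governs)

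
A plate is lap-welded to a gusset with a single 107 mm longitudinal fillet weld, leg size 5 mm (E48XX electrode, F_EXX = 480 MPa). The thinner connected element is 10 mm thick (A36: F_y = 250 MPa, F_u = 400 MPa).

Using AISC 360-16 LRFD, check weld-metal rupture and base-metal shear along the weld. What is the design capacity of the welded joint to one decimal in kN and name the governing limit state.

Weld metal: throat = 0.707×5 = 3.535 mm, L = 107 mm. φR_n = 0.75 × 0.6 × 480 × 3.535 × 107 = 81.7 kN.
Base metal shear (10 mm plate): yield φR_n = 1.0×0.6×250×10×107 = 160.5 kN; rupture φR_n = 0.75×0.6×400×10×107 = 192.6 kN; take 160.5 kN (yield).
Governing: min(81.7, 160.5) = 81.7 kN → weld metal.

81.7 kN (weld metal governs)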